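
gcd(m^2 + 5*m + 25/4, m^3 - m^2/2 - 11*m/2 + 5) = m + 5/2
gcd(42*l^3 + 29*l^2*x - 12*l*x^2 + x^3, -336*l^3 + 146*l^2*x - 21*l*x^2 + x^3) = 42*l^2 - 13*l*x + x^2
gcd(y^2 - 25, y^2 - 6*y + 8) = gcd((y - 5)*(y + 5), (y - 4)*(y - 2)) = 1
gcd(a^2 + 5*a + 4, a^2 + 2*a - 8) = a + 4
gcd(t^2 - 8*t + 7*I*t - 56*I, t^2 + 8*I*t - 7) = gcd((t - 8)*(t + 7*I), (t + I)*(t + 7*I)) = t + 7*I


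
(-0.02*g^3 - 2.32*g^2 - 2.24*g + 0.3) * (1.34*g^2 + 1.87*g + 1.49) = -0.0268*g^5 - 3.1462*g^4 - 7.3698*g^3 - 7.2436*g^2 - 2.7766*g + 0.447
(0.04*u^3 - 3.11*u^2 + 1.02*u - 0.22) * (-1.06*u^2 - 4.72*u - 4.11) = -0.0424*u^5 + 3.1078*u^4 + 13.4336*u^3 + 8.2009*u^2 - 3.1538*u + 0.9042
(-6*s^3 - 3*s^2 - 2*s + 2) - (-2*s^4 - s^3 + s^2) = 2*s^4 - 5*s^3 - 4*s^2 - 2*s + 2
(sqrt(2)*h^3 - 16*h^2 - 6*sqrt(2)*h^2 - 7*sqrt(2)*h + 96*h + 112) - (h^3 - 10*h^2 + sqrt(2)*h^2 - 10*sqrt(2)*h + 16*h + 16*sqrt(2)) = -h^3 + sqrt(2)*h^3 - 7*sqrt(2)*h^2 - 6*h^2 + 3*sqrt(2)*h + 80*h - 16*sqrt(2) + 112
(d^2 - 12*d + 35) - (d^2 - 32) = 67 - 12*d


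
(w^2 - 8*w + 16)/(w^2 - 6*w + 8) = (w - 4)/(w - 2)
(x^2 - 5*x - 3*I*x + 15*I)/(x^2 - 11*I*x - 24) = (x - 5)/(x - 8*I)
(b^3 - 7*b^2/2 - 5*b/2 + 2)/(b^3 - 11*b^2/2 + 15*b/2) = (2*b^3 - 7*b^2 - 5*b + 4)/(b*(2*b^2 - 11*b + 15))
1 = 1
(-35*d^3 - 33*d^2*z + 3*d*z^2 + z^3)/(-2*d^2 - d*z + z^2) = (-35*d^2 + 2*d*z + z^2)/(-2*d + z)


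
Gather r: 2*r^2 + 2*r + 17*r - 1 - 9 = 2*r^2 + 19*r - 10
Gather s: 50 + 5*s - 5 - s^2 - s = -s^2 + 4*s + 45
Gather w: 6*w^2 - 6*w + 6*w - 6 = 6*w^2 - 6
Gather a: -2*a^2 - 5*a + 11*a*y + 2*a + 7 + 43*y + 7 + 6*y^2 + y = -2*a^2 + a*(11*y - 3) + 6*y^2 + 44*y + 14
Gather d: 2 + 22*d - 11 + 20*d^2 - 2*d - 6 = 20*d^2 + 20*d - 15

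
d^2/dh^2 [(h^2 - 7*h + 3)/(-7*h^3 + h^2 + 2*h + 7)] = 2*(-49*h^6 + 1029*h^5 - 1071*h^4 - 68*h^3 + 2196*h^2 - 606*h - 138)/(343*h^9 - 147*h^8 - 273*h^7 - 946*h^6 + 372*h^5 + 555*h^4 + 937*h^3 - 231*h^2 - 294*h - 343)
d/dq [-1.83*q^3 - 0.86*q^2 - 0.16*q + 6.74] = -5.49*q^2 - 1.72*q - 0.16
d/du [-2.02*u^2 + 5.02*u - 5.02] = 5.02 - 4.04*u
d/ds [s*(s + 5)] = 2*s + 5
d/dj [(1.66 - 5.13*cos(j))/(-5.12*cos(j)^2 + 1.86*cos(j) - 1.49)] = (26.2656*cos(j)^2 - 16.9984*cos(j) - 4.5561)*sin(j)/(26.2144*cos(j)^4 - 19.0464*cos(j)^3 + 18.7172*cos(j)^2 - 5.5428*cos(j) + 2.2201)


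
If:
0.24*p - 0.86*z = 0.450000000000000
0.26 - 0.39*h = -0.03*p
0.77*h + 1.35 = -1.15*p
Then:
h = 0.55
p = -1.54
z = -0.95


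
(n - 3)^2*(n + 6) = n^3 - 27*n + 54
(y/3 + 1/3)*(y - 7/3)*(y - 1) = y^3/3 - 7*y^2/9 - y/3 + 7/9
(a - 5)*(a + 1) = a^2 - 4*a - 5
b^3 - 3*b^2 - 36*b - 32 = (b - 8)*(b + 1)*(b + 4)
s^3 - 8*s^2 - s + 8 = (s - 8)*(s - 1)*(s + 1)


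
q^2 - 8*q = q*(q - 8)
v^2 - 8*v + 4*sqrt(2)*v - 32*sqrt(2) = (v - 8)*(v + 4*sqrt(2))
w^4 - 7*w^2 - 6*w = w*(w - 3)*(w + 1)*(w + 2)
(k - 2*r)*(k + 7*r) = k^2 + 5*k*r - 14*r^2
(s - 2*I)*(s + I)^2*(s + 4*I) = s^4 + 4*I*s^3 + 3*s^2 + 14*I*s - 8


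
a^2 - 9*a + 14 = (a - 7)*(a - 2)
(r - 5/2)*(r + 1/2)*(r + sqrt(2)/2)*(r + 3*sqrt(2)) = r^4 - 2*r^3 + 7*sqrt(2)*r^3/2 - 7*sqrt(2)*r^2 + 7*r^2/4 - 35*sqrt(2)*r/8 - 6*r - 15/4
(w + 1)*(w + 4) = w^2 + 5*w + 4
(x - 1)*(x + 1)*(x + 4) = x^3 + 4*x^2 - x - 4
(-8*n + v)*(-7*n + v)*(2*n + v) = 112*n^3 + 26*n^2*v - 13*n*v^2 + v^3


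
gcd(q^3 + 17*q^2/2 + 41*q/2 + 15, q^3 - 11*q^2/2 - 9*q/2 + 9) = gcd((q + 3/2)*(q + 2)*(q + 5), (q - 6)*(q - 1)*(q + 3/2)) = q + 3/2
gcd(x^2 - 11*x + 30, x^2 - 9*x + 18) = x - 6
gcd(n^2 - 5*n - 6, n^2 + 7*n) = 1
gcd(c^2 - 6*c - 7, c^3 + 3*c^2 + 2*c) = c + 1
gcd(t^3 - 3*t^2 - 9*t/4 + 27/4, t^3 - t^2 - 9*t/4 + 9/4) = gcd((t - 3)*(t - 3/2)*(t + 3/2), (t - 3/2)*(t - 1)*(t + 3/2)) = t^2 - 9/4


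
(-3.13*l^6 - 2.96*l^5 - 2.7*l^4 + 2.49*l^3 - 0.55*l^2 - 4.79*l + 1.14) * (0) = 0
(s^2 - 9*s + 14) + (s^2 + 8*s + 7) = 2*s^2 - s + 21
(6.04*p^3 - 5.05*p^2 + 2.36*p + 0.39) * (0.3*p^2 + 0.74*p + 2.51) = 1.812*p^5 + 2.9546*p^4 + 12.1314*p^3 - 10.8121*p^2 + 6.2122*p + 0.9789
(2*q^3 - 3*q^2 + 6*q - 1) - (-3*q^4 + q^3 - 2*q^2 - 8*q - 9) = 3*q^4 + q^3 - q^2 + 14*q + 8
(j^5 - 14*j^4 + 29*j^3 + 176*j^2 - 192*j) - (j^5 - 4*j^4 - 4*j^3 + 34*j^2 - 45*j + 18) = -10*j^4 + 33*j^3 + 142*j^2 - 147*j - 18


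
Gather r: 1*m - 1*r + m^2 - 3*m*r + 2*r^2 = m^2 + m + 2*r^2 + r*(-3*m - 1)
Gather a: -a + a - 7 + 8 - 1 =0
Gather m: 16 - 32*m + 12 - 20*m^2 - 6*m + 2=-20*m^2 - 38*m + 30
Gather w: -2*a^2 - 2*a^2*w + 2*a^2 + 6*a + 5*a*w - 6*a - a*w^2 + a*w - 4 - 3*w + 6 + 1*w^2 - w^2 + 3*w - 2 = -a*w^2 + w*(-2*a^2 + 6*a)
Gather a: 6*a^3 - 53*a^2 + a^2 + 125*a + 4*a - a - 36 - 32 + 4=6*a^3 - 52*a^2 + 128*a - 64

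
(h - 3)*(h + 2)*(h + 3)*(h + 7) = h^4 + 9*h^3 + 5*h^2 - 81*h - 126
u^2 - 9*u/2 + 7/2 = (u - 7/2)*(u - 1)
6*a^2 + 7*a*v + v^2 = (a + v)*(6*a + v)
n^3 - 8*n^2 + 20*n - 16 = (n - 4)*(n - 2)^2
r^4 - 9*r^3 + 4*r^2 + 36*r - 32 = (r - 8)*(r - 2)*(r - 1)*(r + 2)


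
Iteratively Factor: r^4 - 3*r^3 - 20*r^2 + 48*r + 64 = (r + 4)*(r^3 - 7*r^2 + 8*r + 16) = (r - 4)*(r + 4)*(r^2 - 3*r - 4) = (r - 4)*(r + 1)*(r + 4)*(r - 4)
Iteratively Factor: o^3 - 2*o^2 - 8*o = (o - 4)*(o^2 + 2*o) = (o - 4)*(o + 2)*(o)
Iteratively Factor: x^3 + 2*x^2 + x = (x)*(x^2 + 2*x + 1) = x*(x + 1)*(x + 1)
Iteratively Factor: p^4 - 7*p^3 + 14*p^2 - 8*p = (p)*(p^3 - 7*p^2 + 14*p - 8) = p*(p - 1)*(p^2 - 6*p + 8) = p*(p - 4)*(p - 1)*(p - 2)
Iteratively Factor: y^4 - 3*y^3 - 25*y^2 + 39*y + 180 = (y - 4)*(y^3 + y^2 - 21*y - 45) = (y - 4)*(y + 3)*(y^2 - 2*y - 15) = (y - 4)*(y + 3)^2*(y - 5)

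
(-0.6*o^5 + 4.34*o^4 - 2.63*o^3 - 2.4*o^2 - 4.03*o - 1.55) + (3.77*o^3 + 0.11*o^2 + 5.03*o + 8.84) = -0.6*o^5 + 4.34*o^4 + 1.14*o^3 - 2.29*o^2 + 1.0*o + 7.29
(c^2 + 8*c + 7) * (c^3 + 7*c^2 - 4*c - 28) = c^5 + 15*c^4 + 59*c^3 - 11*c^2 - 252*c - 196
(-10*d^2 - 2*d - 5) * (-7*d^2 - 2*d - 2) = 70*d^4 + 34*d^3 + 59*d^2 + 14*d + 10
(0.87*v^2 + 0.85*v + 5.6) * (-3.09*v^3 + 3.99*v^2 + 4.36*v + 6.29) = -2.6883*v^5 + 0.844800000000001*v^4 - 10.1193*v^3 + 31.5223*v^2 + 29.7625*v + 35.224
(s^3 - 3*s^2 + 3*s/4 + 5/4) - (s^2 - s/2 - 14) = s^3 - 4*s^2 + 5*s/4 + 61/4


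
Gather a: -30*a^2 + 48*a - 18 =-30*a^2 + 48*a - 18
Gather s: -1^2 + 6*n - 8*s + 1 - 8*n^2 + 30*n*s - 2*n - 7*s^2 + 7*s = -8*n^2 + 4*n - 7*s^2 + s*(30*n - 1)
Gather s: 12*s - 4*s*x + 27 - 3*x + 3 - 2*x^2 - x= s*(12 - 4*x) - 2*x^2 - 4*x + 30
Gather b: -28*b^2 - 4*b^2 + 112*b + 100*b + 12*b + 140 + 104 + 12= -32*b^2 + 224*b + 256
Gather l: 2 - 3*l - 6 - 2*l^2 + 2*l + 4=-2*l^2 - l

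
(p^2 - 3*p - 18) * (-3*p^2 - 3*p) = -3*p^4 + 6*p^3 + 63*p^2 + 54*p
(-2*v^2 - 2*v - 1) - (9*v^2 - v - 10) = -11*v^2 - v + 9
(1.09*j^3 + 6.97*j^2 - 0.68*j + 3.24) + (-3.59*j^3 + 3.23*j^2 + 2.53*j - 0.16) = -2.5*j^3 + 10.2*j^2 + 1.85*j + 3.08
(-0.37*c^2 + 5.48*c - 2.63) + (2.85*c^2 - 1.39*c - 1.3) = 2.48*c^2 + 4.09*c - 3.93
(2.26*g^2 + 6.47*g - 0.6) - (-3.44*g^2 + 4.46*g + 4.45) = 5.7*g^2 + 2.01*g - 5.05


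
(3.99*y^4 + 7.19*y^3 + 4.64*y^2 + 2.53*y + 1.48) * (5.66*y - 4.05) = 22.5834*y^5 + 24.5359*y^4 - 2.8571*y^3 - 4.4722*y^2 - 1.8697*y - 5.994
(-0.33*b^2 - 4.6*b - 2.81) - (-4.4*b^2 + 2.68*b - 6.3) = 4.07*b^2 - 7.28*b + 3.49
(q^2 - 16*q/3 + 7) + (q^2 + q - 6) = 2*q^2 - 13*q/3 + 1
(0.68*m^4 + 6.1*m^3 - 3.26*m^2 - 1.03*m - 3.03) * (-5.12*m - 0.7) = -3.4816*m^5 - 31.708*m^4 + 12.4212*m^3 + 7.5556*m^2 + 16.2346*m + 2.121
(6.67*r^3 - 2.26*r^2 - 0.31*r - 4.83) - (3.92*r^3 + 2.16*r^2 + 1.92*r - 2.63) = 2.75*r^3 - 4.42*r^2 - 2.23*r - 2.2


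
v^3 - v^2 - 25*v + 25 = (v - 5)*(v - 1)*(v + 5)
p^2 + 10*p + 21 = (p + 3)*(p + 7)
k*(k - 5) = k^2 - 5*k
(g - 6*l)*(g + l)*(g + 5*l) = g^3 - 31*g*l^2 - 30*l^3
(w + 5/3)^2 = w^2 + 10*w/3 + 25/9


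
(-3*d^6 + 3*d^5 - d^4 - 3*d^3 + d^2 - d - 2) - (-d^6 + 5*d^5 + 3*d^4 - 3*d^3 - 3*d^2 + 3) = -2*d^6 - 2*d^5 - 4*d^4 + 4*d^2 - d - 5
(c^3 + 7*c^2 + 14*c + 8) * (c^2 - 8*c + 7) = c^5 - c^4 - 35*c^3 - 55*c^2 + 34*c + 56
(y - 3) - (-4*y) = 5*y - 3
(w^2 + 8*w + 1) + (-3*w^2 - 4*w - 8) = -2*w^2 + 4*w - 7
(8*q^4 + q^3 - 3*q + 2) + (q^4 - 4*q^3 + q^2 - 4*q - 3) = 9*q^4 - 3*q^3 + q^2 - 7*q - 1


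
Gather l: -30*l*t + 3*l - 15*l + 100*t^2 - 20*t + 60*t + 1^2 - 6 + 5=l*(-30*t - 12) + 100*t^2 + 40*t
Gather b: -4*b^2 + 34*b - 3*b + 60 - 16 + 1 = -4*b^2 + 31*b + 45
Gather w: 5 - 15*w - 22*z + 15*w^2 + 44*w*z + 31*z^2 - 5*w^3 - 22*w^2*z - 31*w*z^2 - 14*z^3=-5*w^3 + w^2*(15 - 22*z) + w*(-31*z^2 + 44*z - 15) - 14*z^3 + 31*z^2 - 22*z + 5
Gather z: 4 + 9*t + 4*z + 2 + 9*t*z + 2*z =9*t + z*(9*t + 6) + 6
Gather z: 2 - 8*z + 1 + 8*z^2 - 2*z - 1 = 8*z^2 - 10*z + 2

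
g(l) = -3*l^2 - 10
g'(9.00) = -54.00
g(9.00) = -253.00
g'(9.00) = -54.00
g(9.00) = -253.00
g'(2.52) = -15.12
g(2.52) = -29.05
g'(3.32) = -19.92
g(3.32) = -43.07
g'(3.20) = -19.20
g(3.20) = -40.72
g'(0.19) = -1.14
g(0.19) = -10.11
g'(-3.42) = 20.52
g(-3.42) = -45.09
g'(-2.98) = 17.88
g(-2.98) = -36.64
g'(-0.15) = 0.90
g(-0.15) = -10.07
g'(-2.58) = 15.48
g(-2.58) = -29.97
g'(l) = -6*l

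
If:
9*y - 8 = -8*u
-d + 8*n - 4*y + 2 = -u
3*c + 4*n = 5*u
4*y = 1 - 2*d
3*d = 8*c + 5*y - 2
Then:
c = -1395/784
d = -267/98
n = 995/3136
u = -319/392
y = 79/49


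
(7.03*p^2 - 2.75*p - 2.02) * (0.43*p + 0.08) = 3.0229*p^3 - 0.6201*p^2 - 1.0886*p - 0.1616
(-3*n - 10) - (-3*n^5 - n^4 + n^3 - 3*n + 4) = 3*n^5 + n^4 - n^3 - 14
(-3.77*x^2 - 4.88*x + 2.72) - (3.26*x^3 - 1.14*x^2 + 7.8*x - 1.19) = -3.26*x^3 - 2.63*x^2 - 12.68*x + 3.91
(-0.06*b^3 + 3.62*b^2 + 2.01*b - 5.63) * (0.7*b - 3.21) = -0.042*b^4 + 2.7266*b^3 - 10.2132*b^2 - 10.3931*b + 18.0723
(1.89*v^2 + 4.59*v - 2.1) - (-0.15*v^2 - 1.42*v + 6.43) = 2.04*v^2 + 6.01*v - 8.53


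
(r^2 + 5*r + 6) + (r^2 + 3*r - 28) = 2*r^2 + 8*r - 22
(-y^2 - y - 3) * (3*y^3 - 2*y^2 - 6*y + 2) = -3*y^5 - y^4 - y^3 + 10*y^2 + 16*y - 6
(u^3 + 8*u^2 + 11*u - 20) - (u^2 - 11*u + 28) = u^3 + 7*u^2 + 22*u - 48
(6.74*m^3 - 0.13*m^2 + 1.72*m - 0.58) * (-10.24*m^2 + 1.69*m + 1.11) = -69.0176*m^5 + 12.7218*m^4 - 10.3511*m^3 + 8.7017*m^2 + 0.929*m - 0.6438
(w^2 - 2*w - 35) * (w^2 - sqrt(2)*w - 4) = w^4 - 2*w^3 - sqrt(2)*w^3 - 39*w^2 + 2*sqrt(2)*w^2 + 8*w + 35*sqrt(2)*w + 140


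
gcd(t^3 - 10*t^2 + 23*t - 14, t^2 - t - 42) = t - 7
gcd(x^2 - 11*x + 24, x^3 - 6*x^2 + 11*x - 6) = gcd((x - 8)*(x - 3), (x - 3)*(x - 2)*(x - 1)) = x - 3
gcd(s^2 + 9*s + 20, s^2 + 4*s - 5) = s + 5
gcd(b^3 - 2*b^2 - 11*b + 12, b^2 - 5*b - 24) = b + 3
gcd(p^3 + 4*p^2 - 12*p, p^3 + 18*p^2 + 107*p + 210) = p + 6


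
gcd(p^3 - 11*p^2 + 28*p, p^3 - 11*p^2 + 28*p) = p^3 - 11*p^2 + 28*p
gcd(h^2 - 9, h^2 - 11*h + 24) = h - 3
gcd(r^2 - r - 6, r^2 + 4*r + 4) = r + 2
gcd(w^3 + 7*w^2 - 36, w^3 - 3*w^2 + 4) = w - 2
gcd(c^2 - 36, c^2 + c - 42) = c - 6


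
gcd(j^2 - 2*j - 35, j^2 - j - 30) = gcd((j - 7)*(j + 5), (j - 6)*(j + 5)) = j + 5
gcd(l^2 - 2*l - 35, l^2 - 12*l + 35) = l - 7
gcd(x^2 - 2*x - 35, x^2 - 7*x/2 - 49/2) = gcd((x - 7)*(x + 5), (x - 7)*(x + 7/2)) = x - 7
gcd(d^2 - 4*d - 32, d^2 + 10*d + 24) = d + 4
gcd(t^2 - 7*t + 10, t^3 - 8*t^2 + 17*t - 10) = t^2 - 7*t + 10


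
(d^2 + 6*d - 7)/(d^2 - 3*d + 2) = (d + 7)/(d - 2)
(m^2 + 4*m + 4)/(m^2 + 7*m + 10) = (m + 2)/(m + 5)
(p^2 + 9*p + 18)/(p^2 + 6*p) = (p + 3)/p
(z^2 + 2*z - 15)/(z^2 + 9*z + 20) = (z - 3)/(z + 4)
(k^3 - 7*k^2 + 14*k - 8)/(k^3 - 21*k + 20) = (k - 2)/(k + 5)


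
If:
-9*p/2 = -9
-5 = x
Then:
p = 2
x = -5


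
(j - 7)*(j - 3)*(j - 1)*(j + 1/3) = j^4 - 32*j^3/3 + 82*j^2/3 - 32*j/3 - 7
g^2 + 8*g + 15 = (g + 3)*(g + 5)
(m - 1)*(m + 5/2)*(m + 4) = m^3 + 11*m^2/2 + 7*m/2 - 10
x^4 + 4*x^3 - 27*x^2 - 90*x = x*(x - 5)*(x + 3)*(x + 6)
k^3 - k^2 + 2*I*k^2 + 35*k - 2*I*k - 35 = (k - 1)*(k - 5*I)*(k + 7*I)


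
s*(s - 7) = s^2 - 7*s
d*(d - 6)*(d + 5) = d^3 - d^2 - 30*d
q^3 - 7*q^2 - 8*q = q*(q - 8)*(q + 1)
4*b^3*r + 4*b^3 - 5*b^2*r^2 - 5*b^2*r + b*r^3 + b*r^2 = (-4*b + r)*(-b + r)*(b*r + b)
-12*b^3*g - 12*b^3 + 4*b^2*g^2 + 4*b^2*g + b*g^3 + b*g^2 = (-2*b + g)*(6*b + g)*(b*g + b)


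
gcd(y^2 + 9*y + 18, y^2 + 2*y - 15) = 1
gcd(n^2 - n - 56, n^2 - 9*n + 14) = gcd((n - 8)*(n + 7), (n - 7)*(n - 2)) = 1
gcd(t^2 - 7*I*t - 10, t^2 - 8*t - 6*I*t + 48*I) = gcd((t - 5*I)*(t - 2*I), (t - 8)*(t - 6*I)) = 1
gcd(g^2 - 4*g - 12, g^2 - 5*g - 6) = g - 6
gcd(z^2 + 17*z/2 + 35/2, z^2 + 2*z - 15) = z + 5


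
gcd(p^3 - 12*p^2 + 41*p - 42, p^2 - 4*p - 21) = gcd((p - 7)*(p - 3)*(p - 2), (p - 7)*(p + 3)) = p - 7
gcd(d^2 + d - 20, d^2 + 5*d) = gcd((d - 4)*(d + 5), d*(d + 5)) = d + 5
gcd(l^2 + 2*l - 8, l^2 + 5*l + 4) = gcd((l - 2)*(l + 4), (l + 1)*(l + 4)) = l + 4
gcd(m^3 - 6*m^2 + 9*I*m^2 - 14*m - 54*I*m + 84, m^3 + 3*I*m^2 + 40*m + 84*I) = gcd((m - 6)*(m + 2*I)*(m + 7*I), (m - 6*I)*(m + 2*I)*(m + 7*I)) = m^2 + 9*I*m - 14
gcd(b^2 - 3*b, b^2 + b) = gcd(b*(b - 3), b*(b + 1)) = b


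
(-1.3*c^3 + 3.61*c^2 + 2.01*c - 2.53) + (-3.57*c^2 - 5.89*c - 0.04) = -1.3*c^3 + 0.04*c^2 - 3.88*c - 2.57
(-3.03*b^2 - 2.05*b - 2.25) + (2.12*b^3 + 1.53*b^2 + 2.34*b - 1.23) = 2.12*b^3 - 1.5*b^2 + 0.29*b - 3.48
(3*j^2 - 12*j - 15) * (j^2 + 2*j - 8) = 3*j^4 - 6*j^3 - 63*j^2 + 66*j + 120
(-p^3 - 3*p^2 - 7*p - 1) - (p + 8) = -p^3 - 3*p^2 - 8*p - 9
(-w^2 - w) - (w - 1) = -w^2 - 2*w + 1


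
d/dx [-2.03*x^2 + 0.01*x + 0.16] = 0.01 - 4.06*x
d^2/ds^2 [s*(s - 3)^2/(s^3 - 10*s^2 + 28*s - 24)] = 2*(4*s^4 - 41*s^3 + 198*s^2 - 540*s + 648)/(s^7 - 26*s^6 + 276*s^5 - 1544*s^4 + 4912*s^3 - 8928*s^2 + 8640*s - 3456)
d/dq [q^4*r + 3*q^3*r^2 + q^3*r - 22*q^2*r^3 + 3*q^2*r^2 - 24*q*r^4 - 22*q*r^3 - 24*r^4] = r*(4*q^3 + 9*q^2*r + 3*q^2 - 44*q*r^2 + 6*q*r - 24*r^3 - 22*r^2)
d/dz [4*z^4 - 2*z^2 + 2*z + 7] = 16*z^3 - 4*z + 2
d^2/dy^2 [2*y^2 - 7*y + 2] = 4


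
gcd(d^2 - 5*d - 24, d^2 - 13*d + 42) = 1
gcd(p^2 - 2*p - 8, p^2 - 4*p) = p - 4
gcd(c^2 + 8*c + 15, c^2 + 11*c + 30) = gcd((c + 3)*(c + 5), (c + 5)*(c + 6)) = c + 5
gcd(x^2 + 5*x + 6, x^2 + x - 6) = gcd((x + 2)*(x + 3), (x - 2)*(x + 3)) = x + 3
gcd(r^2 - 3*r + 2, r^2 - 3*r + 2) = r^2 - 3*r + 2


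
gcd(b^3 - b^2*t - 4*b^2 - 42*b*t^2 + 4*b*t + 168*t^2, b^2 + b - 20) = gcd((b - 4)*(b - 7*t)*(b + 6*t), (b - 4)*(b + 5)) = b - 4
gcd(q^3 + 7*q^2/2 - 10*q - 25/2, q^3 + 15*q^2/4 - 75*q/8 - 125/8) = q^2 + 5*q/2 - 25/2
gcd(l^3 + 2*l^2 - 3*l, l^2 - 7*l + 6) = l - 1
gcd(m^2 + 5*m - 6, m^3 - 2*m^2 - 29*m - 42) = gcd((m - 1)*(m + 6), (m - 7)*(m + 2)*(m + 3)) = 1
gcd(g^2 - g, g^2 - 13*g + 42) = 1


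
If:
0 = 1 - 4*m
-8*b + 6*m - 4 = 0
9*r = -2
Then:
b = -5/16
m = 1/4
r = -2/9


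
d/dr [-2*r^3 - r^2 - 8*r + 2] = -6*r^2 - 2*r - 8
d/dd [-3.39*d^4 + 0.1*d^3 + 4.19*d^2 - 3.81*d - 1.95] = -13.56*d^3 + 0.3*d^2 + 8.38*d - 3.81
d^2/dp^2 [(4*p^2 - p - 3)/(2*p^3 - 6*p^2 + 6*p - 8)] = (4*p^6 - 3*p^5 - 45*p^4 + 214*p^3 - 276*p^2 + 81*p + 61)/(p^9 - 9*p^8 + 36*p^7 - 93*p^6 + 180*p^5 - 261*p^4 + 291*p^3 - 252*p^2 + 144*p - 64)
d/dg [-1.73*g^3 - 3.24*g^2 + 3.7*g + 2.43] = -5.19*g^2 - 6.48*g + 3.7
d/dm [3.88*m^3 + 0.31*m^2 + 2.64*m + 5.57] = 11.64*m^2 + 0.62*m + 2.64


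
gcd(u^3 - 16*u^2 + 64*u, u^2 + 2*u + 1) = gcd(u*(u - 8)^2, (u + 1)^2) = 1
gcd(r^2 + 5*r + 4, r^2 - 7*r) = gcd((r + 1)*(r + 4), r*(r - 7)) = 1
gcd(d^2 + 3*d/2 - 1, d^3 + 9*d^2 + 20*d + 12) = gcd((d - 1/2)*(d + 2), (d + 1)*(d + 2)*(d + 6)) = d + 2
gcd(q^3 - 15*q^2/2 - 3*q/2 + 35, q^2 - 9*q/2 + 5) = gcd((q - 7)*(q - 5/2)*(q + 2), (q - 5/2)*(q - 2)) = q - 5/2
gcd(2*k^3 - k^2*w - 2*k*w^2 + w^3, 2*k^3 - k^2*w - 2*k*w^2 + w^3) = 2*k^3 - k^2*w - 2*k*w^2 + w^3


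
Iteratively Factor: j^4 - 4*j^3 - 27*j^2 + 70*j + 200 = (j + 4)*(j^3 - 8*j^2 + 5*j + 50) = (j + 2)*(j + 4)*(j^2 - 10*j + 25) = (j - 5)*(j + 2)*(j + 4)*(j - 5)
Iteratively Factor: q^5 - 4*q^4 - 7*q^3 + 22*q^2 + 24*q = (q + 2)*(q^4 - 6*q^3 + 5*q^2 + 12*q) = (q - 4)*(q + 2)*(q^3 - 2*q^2 - 3*q) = (q - 4)*(q + 1)*(q + 2)*(q^2 - 3*q) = q*(q - 4)*(q + 1)*(q + 2)*(q - 3)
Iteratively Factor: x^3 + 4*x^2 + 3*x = (x + 3)*(x^2 + x) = (x + 1)*(x + 3)*(x)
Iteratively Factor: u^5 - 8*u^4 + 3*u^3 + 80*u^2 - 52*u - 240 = (u - 4)*(u^4 - 4*u^3 - 13*u^2 + 28*u + 60) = (u - 5)*(u - 4)*(u^3 + u^2 - 8*u - 12) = (u - 5)*(u - 4)*(u - 3)*(u^2 + 4*u + 4) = (u - 5)*(u - 4)*(u - 3)*(u + 2)*(u + 2)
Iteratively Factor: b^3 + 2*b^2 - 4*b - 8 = (b - 2)*(b^2 + 4*b + 4) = (b - 2)*(b + 2)*(b + 2)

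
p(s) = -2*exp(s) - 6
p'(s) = -2*exp(s)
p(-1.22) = -6.59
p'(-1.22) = -0.59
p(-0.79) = -6.91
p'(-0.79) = -0.91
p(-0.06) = -7.88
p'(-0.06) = -1.88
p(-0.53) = -7.18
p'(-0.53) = -1.18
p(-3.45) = -6.06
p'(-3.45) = -0.06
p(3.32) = -61.32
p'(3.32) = -55.32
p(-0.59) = -7.11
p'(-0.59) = -1.11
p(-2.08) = -6.25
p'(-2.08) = -0.25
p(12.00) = -325515.58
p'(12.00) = -325509.58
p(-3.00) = -6.10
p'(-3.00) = -0.10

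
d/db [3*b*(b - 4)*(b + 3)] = 9*b^2 - 6*b - 36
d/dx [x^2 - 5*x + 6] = 2*x - 5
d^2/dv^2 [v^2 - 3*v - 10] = 2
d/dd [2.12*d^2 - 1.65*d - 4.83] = 4.24*d - 1.65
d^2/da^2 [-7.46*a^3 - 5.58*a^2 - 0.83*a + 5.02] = -44.76*a - 11.16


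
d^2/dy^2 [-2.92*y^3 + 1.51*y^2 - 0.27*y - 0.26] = 3.02 - 17.52*y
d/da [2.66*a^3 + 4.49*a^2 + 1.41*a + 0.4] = 7.98*a^2 + 8.98*a + 1.41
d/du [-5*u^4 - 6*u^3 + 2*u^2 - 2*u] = -20*u^3 - 18*u^2 + 4*u - 2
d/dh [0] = 0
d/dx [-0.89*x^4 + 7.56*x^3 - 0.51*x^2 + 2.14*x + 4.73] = -3.56*x^3 + 22.68*x^2 - 1.02*x + 2.14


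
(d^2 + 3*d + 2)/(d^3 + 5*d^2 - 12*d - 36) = (d + 1)/(d^2 + 3*d - 18)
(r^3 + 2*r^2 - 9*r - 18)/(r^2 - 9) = r + 2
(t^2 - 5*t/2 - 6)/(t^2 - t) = (t^2 - 5*t/2 - 6)/(t*(t - 1))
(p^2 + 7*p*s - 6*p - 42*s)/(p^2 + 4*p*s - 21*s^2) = (p - 6)/(p - 3*s)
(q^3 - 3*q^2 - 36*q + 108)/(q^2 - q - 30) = (q^2 + 3*q - 18)/(q + 5)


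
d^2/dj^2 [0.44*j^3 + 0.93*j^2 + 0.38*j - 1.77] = 2.64*j + 1.86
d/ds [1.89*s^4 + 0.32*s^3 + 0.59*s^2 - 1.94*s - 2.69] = 7.56*s^3 + 0.96*s^2 + 1.18*s - 1.94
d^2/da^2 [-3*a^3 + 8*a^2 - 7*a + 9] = 16 - 18*a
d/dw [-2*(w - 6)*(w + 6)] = -4*w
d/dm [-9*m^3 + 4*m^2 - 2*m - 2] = -27*m^2 + 8*m - 2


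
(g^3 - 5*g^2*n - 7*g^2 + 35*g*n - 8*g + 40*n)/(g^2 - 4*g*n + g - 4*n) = (g^2 - 5*g*n - 8*g + 40*n)/(g - 4*n)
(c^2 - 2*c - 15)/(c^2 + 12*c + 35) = (c^2 - 2*c - 15)/(c^2 + 12*c + 35)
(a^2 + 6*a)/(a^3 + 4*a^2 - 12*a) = 1/(a - 2)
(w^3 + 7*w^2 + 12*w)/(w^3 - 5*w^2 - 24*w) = (w + 4)/(w - 8)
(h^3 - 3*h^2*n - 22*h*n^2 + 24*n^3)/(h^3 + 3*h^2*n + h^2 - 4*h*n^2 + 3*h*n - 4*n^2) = (h - 6*n)/(h + 1)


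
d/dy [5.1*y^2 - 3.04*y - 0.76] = 10.2*y - 3.04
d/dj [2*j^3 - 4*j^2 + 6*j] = 6*j^2 - 8*j + 6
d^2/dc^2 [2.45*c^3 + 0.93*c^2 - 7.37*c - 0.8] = 14.7*c + 1.86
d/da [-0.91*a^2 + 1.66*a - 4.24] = 1.66 - 1.82*a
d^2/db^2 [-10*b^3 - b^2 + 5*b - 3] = -60*b - 2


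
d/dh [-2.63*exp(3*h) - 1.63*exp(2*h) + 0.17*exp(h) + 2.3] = (-7.89*exp(2*h) - 3.26*exp(h) + 0.17)*exp(h)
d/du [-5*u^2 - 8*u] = -10*u - 8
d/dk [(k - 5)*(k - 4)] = 2*k - 9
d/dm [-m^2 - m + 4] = -2*m - 1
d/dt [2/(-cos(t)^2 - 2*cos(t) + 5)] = -4*(cos(t) + 1)*sin(t)/(cos(t)^2 + 2*cos(t) - 5)^2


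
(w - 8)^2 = w^2 - 16*w + 64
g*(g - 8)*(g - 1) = g^3 - 9*g^2 + 8*g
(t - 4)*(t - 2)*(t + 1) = t^3 - 5*t^2 + 2*t + 8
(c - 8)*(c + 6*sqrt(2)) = c^2 - 8*c + 6*sqrt(2)*c - 48*sqrt(2)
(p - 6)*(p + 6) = p^2 - 36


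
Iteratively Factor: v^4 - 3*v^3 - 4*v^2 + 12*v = (v - 2)*(v^3 - v^2 - 6*v) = (v - 2)*(v + 2)*(v^2 - 3*v) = v*(v - 2)*(v + 2)*(v - 3)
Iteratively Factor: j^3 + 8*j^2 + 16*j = (j)*(j^2 + 8*j + 16) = j*(j + 4)*(j + 4)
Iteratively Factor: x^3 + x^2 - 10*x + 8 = (x - 2)*(x^2 + 3*x - 4) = (x - 2)*(x - 1)*(x + 4)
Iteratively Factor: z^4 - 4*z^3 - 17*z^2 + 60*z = (z + 4)*(z^3 - 8*z^2 + 15*z) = z*(z + 4)*(z^2 - 8*z + 15) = z*(z - 3)*(z + 4)*(z - 5)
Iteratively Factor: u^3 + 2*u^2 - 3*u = (u)*(u^2 + 2*u - 3) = u*(u - 1)*(u + 3)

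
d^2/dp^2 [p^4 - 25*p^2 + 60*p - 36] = 12*p^2 - 50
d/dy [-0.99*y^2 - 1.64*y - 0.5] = -1.98*y - 1.64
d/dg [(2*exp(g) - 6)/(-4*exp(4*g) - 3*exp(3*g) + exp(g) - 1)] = 2*((exp(g) - 3)*(16*exp(3*g) + 9*exp(2*g) - 1) - 4*exp(4*g) - 3*exp(3*g) + exp(g) - 1)*exp(g)/(4*exp(4*g) + 3*exp(3*g) - exp(g) + 1)^2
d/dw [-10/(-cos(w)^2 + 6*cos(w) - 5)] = 20*(cos(w) - 3)*sin(w)/(cos(w)^2 - 6*cos(w) + 5)^2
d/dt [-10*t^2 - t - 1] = -20*t - 1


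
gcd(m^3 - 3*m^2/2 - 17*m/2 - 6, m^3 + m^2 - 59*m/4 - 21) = m^2 - 5*m/2 - 6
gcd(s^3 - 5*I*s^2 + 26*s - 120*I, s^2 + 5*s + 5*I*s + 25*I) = s + 5*I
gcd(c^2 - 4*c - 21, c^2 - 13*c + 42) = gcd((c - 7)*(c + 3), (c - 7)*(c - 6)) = c - 7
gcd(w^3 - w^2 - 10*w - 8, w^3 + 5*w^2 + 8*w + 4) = w^2 + 3*w + 2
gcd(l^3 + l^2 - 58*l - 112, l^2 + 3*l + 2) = l + 2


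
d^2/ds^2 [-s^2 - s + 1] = -2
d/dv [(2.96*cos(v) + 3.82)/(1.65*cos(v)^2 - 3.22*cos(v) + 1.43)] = (4.884*cos(v)^2 + 12.606*cos(v) - 16.5332)*sin(v)/(2.7225*cos(v)^4 - 10.626*cos(v)^3 + 15.0874*cos(v)^2 - 9.2092*cos(v) + 2.0449)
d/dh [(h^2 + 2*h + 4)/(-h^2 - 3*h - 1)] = (-h^2 + 6*h + 10)/(h^4 + 6*h^3 + 11*h^2 + 6*h + 1)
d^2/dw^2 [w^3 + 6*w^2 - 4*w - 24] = 6*w + 12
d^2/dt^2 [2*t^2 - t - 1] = 4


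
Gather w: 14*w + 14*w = 28*w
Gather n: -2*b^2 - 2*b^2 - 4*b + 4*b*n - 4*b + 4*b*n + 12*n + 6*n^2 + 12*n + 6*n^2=-4*b^2 - 8*b + 12*n^2 + n*(8*b + 24)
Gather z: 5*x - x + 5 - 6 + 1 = 4*x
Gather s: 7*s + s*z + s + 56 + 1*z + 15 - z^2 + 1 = s*(z + 8) - z^2 + z + 72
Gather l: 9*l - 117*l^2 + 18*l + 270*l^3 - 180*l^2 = 270*l^3 - 297*l^2 + 27*l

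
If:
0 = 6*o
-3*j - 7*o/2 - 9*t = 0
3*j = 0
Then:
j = 0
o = 0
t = 0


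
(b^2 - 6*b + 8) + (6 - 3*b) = b^2 - 9*b + 14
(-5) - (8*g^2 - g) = -8*g^2 + g - 5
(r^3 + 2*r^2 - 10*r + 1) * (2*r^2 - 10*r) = 2*r^5 - 6*r^4 - 40*r^3 + 102*r^2 - 10*r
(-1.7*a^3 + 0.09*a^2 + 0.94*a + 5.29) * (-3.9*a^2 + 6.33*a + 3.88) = 6.63*a^5 - 11.112*a^4 - 9.6923*a^3 - 14.3316*a^2 + 37.1329*a + 20.5252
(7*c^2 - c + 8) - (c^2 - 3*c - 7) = 6*c^2 + 2*c + 15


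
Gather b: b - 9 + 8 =b - 1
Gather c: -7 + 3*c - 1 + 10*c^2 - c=10*c^2 + 2*c - 8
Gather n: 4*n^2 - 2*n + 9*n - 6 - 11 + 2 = 4*n^2 + 7*n - 15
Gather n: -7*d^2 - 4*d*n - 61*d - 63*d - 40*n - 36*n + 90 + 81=-7*d^2 - 124*d + n*(-4*d - 76) + 171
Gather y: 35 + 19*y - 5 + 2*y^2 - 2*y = 2*y^2 + 17*y + 30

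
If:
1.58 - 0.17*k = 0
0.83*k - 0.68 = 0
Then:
No Solution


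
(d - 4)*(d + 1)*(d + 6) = d^3 + 3*d^2 - 22*d - 24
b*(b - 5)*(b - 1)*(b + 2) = b^4 - 4*b^3 - 7*b^2 + 10*b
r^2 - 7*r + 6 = (r - 6)*(r - 1)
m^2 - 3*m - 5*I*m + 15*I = (m - 3)*(m - 5*I)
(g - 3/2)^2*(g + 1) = g^3 - 2*g^2 - 3*g/4 + 9/4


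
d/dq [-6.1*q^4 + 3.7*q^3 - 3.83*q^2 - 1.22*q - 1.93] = -24.4*q^3 + 11.1*q^2 - 7.66*q - 1.22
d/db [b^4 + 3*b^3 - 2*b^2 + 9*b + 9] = 4*b^3 + 9*b^2 - 4*b + 9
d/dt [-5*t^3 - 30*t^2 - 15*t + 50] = -15*t^2 - 60*t - 15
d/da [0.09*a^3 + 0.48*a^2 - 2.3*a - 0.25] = 0.27*a^2 + 0.96*a - 2.3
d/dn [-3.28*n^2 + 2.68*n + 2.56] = 2.68 - 6.56*n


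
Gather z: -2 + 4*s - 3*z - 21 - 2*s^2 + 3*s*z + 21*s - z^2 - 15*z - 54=-2*s^2 + 25*s - z^2 + z*(3*s - 18) - 77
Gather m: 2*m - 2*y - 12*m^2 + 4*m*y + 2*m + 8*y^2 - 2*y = -12*m^2 + m*(4*y + 4) + 8*y^2 - 4*y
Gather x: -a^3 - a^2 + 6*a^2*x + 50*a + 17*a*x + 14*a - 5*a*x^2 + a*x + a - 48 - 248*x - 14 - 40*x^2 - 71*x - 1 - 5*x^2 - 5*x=-a^3 - a^2 + 65*a + x^2*(-5*a - 45) + x*(6*a^2 + 18*a - 324) - 63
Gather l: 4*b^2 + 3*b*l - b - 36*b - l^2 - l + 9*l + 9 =4*b^2 - 37*b - l^2 + l*(3*b + 8) + 9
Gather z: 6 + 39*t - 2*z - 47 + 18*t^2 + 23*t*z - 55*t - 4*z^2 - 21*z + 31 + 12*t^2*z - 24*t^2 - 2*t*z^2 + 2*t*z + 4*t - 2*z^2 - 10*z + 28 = -6*t^2 - 12*t + z^2*(-2*t - 6) + z*(12*t^2 + 25*t - 33) + 18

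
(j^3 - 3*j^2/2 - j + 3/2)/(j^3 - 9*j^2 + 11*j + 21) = (2*j^2 - 5*j + 3)/(2*(j^2 - 10*j + 21))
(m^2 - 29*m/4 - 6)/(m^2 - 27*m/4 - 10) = (4*m + 3)/(4*m + 5)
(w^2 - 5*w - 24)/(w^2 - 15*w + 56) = (w + 3)/(w - 7)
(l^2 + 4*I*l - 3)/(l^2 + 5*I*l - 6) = (l + I)/(l + 2*I)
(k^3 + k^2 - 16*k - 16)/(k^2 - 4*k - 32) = (k^2 - 3*k - 4)/(k - 8)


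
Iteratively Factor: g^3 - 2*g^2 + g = (g - 1)*(g^2 - g) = (g - 1)^2*(g)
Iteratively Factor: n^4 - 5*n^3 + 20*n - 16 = (n - 4)*(n^3 - n^2 - 4*n + 4) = (n - 4)*(n + 2)*(n^2 - 3*n + 2) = (n - 4)*(n - 1)*(n + 2)*(n - 2)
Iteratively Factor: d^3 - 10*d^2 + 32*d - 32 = (d - 2)*(d^2 - 8*d + 16) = (d - 4)*(d - 2)*(d - 4)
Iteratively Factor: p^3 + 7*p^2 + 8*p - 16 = (p - 1)*(p^2 + 8*p + 16) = (p - 1)*(p + 4)*(p + 4)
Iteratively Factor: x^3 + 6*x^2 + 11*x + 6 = (x + 3)*(x^2 + 3*x + 2) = (x + 2)*(x + 3)*(x + 1)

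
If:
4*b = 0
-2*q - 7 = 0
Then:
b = 0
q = -7/2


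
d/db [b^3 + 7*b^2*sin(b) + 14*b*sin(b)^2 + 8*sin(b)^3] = 7*b^2*cos(b) + 3*b^2 + 14*b*sin(b) + 14*b*sin(2*b) + 24*sin(b)^2*cos(b) + 14*sin(b)^2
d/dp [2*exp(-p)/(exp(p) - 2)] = 4*(1 - exp(p))*exp(-p)/(exp(2*p) - 4*exp(p) + 4)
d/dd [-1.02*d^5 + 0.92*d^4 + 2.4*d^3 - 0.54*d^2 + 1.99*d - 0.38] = -5.1*d^4 + 3.68*d^3 + 7.2*d^2 - 1.08*d + 1.99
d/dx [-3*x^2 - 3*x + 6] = -6*x - 3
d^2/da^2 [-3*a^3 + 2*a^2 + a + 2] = 4 - 18*a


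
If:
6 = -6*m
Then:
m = -1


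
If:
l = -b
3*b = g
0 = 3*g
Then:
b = 0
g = 0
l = 0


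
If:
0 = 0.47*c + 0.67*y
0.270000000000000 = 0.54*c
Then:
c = 0.50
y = -0.35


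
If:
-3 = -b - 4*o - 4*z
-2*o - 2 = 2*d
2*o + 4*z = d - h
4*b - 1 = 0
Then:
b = 1/4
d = z - 27/16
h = -z - 49/16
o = 11/16 - z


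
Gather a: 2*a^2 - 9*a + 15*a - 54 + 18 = 2*a^2 + 6*a - 36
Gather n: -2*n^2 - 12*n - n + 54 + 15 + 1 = -2*n^2 - 13*n + 70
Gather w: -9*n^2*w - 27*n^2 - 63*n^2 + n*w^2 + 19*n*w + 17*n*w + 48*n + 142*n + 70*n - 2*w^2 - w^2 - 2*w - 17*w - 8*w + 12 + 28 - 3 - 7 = -90*n^2 + 260*n + w^2*(n - 3) + w*(-9*n^2 + 36*n - 27) + 30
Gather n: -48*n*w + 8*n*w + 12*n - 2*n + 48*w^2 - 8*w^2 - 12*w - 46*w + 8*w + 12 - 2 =n*(10 - 40*w) + 40*w^2 - 50*w + 10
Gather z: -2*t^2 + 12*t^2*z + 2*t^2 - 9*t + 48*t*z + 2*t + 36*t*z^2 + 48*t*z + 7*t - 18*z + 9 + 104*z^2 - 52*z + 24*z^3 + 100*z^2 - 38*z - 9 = 24*z^3 + z^2*(36*t + 204) + z*(12*t^2 + 96*t - 108)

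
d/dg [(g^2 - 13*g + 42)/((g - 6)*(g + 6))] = 13/(g^2 + 12*g + 36)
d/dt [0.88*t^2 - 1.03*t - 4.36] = 1.76*t - 1.03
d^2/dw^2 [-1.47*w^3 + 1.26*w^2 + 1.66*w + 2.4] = 2.52 - 8.82*w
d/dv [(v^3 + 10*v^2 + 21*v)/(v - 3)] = (2*v^3 + v^2 - 60*v - 63)/(v^2 - 6*v + 9)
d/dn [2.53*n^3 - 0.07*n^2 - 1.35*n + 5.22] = 7.59*n^2 - 0.14*n - 1.35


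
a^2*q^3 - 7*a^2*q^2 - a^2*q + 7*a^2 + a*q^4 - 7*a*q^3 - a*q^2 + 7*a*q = (a + q)*(q - 7)*(q - 1)*(a*q + a)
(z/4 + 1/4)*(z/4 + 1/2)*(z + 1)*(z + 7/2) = z^4/16 + 15*z^3/32 + 19*z^2/16 + 39*z/32 + 7/16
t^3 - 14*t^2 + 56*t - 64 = (t - 8)*(t - 4)*(t - 2)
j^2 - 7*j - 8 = (j - 8)*(j + 1)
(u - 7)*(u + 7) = u^2 - 49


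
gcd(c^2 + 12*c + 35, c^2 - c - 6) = 1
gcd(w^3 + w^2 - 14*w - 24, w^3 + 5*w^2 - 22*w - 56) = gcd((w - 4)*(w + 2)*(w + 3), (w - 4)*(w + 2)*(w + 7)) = w^2 - 2*w - 8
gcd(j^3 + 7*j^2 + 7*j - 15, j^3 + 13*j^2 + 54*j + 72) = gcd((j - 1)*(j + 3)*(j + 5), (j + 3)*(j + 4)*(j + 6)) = j + 3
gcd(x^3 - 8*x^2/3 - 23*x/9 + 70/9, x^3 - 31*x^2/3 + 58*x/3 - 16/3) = x - 2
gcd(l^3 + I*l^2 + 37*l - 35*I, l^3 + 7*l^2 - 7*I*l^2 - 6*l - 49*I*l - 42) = l - I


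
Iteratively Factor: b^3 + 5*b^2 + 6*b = (b + 3)*(b^2 + 2*b) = b*(b + 3)*(b + 2)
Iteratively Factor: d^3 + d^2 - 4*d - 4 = (d + 2)*(d^2 - d - 2) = (d + 1)*(d + 2)*(d - 2)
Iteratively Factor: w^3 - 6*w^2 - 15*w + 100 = (w - 5)*(w^2 - w - 20) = (w - 5)^2*(w + 4)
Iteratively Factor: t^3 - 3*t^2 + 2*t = (t)*(t^2 - 3*t + 2) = t*(t - 1)*(t - 2)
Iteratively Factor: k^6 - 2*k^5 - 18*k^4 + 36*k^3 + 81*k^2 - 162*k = (k - 2)*(k^5 - 18*k^3 + 81*k) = (k - 3)*(k - 2)*(k^4 + 3*k^3 - 9*k^2 - 27*k) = (k - 3)^2*(k - 2)*(k^3 + 6*k^2 + 9*k) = (k - 3)^2*(k - 2)*(k + 3)*(k^2 + 3*k) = (k - 3)^2*(k - 2)*(k + 3)^2*(k)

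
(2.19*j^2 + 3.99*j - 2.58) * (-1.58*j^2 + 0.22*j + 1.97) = -3.4602*j^4 - 5.8224*j^3 + 9.2685*j^2 + 7.2927*j - 5.0826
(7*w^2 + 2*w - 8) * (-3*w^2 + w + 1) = -21*w^4 + w^3 + 33*w^2 - 6*w - 8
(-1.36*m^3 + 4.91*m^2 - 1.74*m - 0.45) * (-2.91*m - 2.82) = 3.9576*m^4 - 10.4529*m^3 - 8.7828*m^2 + 6.2163*m + 1.269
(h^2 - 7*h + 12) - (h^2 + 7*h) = 12 - 14*h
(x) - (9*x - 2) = 2 - 8*x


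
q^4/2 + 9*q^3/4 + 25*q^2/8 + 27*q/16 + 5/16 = (q/2 + 1/4)*(q + 1/2)*(q + 1)*(q + 5/2)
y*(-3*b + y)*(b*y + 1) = -3*b^2*y^2 + b*y^3 - 3*b*y + y^2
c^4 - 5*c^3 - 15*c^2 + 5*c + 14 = (c - 7)*(c - 1)*(c + 1)*(c + 2)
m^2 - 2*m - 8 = (m - 4)*(m + 2)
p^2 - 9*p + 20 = (p - 5)*(p - 4)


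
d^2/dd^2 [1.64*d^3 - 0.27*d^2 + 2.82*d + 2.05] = 9.84*d - 0.54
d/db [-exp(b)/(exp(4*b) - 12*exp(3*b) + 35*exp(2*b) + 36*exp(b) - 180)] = (3*exp(4*b) - 24*exp(3*b) + 35*exp(2*b) + 180)*exp(b)/(exp(8*b) - 24*exp(7*b) + 214*exp(6*b) - 768*exp(5*b) + exp(4*b) + 6840*exp(3*b) - 11304*exp(2*b) - 12960*exp(b) + 32400)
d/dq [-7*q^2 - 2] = -14*q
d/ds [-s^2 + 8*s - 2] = 8 - 2*s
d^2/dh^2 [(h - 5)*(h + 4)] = 2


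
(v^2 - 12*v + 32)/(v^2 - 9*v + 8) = (v - 4)/(v - 1)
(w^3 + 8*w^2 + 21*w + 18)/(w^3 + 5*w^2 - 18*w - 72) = (w^2 + 5*w + 6)/(w^2 + 2*w - 24)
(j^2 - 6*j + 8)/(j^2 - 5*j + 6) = (j - 4)/(j - 3)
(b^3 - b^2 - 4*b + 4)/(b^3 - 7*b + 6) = (b + 2)/(b + 3)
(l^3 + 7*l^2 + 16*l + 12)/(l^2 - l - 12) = (l^2 + 4*l + 4)/(l - 4)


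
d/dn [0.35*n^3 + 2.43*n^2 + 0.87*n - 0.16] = 1.05*n^2 + 4.86*n + 0.87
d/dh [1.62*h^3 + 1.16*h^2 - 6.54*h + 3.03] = 4.86*h^2 + 2.32*h - 6.54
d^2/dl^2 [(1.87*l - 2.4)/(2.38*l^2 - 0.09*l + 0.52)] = ((11.7606 - 26.7036*l)*(2.38*l^2 - 0.09*l + 0.52) + (1.87*l - 2.4)*(4.76*l - 0.09)*(9.52*l - 0.18))/(2.38*l^2 - 0.09*l + 0.52)^3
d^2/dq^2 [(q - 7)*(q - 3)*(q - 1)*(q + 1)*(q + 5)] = 20*q^3 - 60*q^2 - 180*q + 220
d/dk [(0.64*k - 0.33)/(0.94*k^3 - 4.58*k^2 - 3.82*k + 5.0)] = (-1.2032*k^3 + 3.8618*k^2 - 3.0228*k + 1.9394)/(0.8836*k^6 - 8.6104*k^5 + 13.7948*k^4 + 44.3912*k^3 - 31.2076*k^2 - 38.2*k + 25.0)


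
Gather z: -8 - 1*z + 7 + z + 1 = 0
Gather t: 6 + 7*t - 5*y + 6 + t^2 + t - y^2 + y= t^2 + 8*t - y^2 - 4*y + 12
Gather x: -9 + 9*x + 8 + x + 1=10*x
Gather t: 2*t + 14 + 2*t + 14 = 4*t + 28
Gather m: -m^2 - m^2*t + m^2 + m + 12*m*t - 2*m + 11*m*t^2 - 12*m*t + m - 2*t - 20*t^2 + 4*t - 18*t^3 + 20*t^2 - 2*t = -m^2*t + 11*m*t^2 - 18*t^3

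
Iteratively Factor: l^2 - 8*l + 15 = (l - 3)*(l - 5)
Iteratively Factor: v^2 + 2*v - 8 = (v - 2)*(v + 4)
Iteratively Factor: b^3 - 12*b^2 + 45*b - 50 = (b - 2)*(b^2 - 10*b + 25) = (b - 5)*(b - 2)*(b - 5)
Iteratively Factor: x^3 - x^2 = (x)*(x^2 - x) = x^2*(x - 1)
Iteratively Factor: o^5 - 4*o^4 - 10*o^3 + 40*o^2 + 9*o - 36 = (o + 1)*(o^4 - 5*o^3 - 5*o^2 + 45*o - 36) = (o + 1)*(o + 3)*(o^3 - 8*o^2 + 19*o - 12) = (o - 4)*(o + 1)*(o + 3)*(o^2 - 4*o + 3) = (o - 4)*(o - 3)*(o + 1)*(o + 3)*(o - 1)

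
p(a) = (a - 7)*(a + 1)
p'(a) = 2*a - 6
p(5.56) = -9.45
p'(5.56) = 5.12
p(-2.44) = 13.59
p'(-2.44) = -10.88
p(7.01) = 0.08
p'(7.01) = 8.02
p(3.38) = -15.86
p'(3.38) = 0.76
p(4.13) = -14.72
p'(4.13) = 2.26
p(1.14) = -12.54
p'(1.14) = -3.72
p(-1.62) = 5.34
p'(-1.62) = -9.24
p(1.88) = -14.75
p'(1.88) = -2.24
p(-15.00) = 308.00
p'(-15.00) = -36.00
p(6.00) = -7.00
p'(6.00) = 6.00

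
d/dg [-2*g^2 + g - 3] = 1 - 4*g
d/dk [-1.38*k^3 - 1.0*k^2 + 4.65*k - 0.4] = -4.14*k^2 - 2.0*k + 4.65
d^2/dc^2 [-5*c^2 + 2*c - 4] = -10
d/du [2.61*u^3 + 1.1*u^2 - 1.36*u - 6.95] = 7.83*u^2 + 2.2*u - 1.36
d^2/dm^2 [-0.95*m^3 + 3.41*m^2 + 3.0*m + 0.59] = 6.82 - 5.7*m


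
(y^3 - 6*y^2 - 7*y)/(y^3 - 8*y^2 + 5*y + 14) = y/(y - 2)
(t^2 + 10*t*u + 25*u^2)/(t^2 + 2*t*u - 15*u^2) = (t + 5*u)/(t - 3*u)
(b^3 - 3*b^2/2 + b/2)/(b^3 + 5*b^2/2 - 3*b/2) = (b - 1)/(b + 3)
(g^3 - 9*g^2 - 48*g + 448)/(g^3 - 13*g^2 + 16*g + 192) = (g + 7)/(g + 3)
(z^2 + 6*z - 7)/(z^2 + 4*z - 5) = (z + 7)/(z + 5)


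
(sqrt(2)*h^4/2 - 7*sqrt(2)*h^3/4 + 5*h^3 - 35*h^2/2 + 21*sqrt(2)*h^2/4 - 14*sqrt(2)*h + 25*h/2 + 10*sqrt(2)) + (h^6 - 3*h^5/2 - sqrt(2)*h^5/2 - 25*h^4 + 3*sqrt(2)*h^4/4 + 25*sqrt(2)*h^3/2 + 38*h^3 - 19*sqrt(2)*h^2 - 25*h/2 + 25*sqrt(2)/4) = h^6 - 3*h^5/2 - sqrt(2)*h^5/2 - 25*h^4 + 5*sqrt(2)*h^4/4 + 43*sqrt(2)*h^3/4 + 43*h^3 - 55*sqrt(2)*h^2/4 - 35*h^2/2 - 14*sqrt(2)*h + 65*sqrt(2)/4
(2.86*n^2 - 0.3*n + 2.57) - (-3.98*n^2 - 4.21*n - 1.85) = 6.84*n^2 + 3.91*n + 4.42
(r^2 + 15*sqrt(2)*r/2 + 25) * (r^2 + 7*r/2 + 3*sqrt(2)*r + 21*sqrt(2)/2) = r^4 + 7*r^3/2 + 21*sqrt(2)*r^3/2 + 147*sqrt(2)*r^2/4 + 70*r^2 + 75*sqrt(2)*r + 245*r + 525*sqrt(2)/2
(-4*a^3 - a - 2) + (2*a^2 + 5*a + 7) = -4*a^3 + 2*a^2 + 4*a + 5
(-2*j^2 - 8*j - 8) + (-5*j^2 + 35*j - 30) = -7*j^2 + 27*j - 38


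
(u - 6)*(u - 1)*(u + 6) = u^3 - u^2 - 36*u + 36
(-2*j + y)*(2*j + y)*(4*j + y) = -16*j^3 - 4*j^2*y + 4*j*y^2 + y^3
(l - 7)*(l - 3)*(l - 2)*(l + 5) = l^4 - 7*l^3 - 19*l^2 + 163*l - 210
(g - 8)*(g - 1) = g^2 - 9*g + 8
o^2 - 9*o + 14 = (o - 7)*(o - 2)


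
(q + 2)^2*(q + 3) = q^3 + 7*q^2 + 16*q + 12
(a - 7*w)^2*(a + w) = a^3 - 13*a^2*w + 35*a*w^2 + 49*w^3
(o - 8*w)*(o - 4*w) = o^2 - 12*o*w + 32*w^2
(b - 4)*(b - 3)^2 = b^3 - 10*b^2 + 33*b - 36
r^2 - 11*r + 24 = (r - 8)*(r - 3)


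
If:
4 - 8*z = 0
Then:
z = 1/2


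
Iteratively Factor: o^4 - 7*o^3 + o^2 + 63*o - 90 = (o - 5)*(o^3 - 2*o^2 - 9*o + 18) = (o - 5)*(o + 3)*(o^2 - 5*o + 6) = (o - 5)*(o - 2)*(o + 3)*(o - 3)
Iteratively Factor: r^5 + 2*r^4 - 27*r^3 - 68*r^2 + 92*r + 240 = (r - 2)*(r^4 + 4*r^3 - 19*r^2 - 106*r - 120) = (r - 2)*(r + 2)*(r^3 + 2*r^2 - 23*r - 60) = (r - 2)*(r + 2)*(r + 4)*(r^2 - 2*r - 15) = (r - 5)*(r - 2)*(r + 2)*(r + 4)*(r + 3)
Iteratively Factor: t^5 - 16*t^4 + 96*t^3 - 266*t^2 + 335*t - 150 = (t - 5)*(t^4 - 11*t^3 + 41*t^2 - 61*t + 30) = (t - 5)*(t - 1)*(t^3 - 10*t^2 + 31*t - 30) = (t - 5)^2*(t - 1)*(t^2 - 5*t + 6) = (t - 5)^2*(t - 3)*(t - 1)*(t - 2)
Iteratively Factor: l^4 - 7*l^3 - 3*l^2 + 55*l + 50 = (l - 5)*(l^3 - 2*l^2 - 13*l - 10) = (l - 5)*(l + 2)*(l^2 - 4*l - 5) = (l - 5)*(l + 1)*(l + 2)*(l - 5)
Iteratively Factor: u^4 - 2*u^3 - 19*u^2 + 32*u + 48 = (u - 3)*(u^3 + u^2 - 16*u - 16) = (u - 3)*(u + 4)*(u^2 - 3*u - 4) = (u - 4)*(u - 3)*(u + 4)*(u + 1)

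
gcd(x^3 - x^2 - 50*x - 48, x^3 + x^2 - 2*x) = 1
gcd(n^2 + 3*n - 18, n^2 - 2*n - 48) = n + 6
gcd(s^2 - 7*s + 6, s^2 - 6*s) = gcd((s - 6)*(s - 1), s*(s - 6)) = s - 6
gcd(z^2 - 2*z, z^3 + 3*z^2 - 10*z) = z^2 - 2*z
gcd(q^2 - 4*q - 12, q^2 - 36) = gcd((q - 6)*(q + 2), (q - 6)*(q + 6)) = q - 6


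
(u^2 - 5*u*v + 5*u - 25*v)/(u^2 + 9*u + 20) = (u - 5*v)/(u + 4)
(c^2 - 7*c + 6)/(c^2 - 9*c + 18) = (c - 1)/(c - 3)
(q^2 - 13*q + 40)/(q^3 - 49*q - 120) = (q - 5)/(q^2 + 8*q + 15)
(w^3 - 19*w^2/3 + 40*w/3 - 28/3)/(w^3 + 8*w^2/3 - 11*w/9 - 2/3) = 3*(3*w^3 - 19*w^2 + 40*w - 28)/(9*w^3 + 24*w^2 - 11*w - 6)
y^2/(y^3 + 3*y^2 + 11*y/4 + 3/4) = 4*y^2/(4*y^3 + 12*y^2 + 11*y + 3)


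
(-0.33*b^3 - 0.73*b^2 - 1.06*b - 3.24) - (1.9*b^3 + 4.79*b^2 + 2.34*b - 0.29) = -2.23*b^3 - 5.52*b^2 - 3.4*b - 2.95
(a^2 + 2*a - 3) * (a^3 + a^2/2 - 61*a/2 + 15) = a^5 + 5*a^4/2 - 65*a^3/2 - 95*a^2/2 + 243*a/2 - 45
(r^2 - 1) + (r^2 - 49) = 2*r^2 - 50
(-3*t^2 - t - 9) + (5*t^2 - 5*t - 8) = 2*t^2 - 6*t - 17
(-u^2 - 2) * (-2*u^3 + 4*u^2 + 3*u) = 2*u^5 - 4*u^4 + u^3 - 8*u^2 - 6*u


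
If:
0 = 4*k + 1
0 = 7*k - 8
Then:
No Solution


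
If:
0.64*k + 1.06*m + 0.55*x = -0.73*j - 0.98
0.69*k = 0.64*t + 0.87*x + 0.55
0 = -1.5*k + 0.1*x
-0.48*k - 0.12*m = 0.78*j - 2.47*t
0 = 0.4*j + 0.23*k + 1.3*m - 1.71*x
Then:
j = -8.33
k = 0.08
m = 4.14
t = -2.41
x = 1.21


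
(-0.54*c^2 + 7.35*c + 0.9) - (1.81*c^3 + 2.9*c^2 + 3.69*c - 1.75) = -1.81*c^3 - 3.44*c^2 + 3.66*c + 2.65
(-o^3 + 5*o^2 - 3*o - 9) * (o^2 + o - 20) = -o^5 + 4*o^4 + 22*o^3 - 112*o^2 + 51*o + 180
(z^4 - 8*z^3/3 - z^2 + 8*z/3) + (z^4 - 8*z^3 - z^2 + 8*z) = 2*z^4 - 32*z^3/3 - 2*z^2 + 32*z/3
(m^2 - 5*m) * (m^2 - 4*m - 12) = m^4 - 9*m^3 + 8*m^2 + 60*m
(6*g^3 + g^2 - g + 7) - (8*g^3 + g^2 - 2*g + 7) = -2*g^3 + g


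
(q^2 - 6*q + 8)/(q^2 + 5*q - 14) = (q - 4)/(q + 7)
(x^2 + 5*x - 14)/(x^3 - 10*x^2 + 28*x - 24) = (x + 7)/(x^2 - 8*x + 12)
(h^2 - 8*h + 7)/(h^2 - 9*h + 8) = (h - 7)/(h - 8)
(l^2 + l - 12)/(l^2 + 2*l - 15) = (l + 4)/(l + 5)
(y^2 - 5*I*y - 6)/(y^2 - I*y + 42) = (y^2 - 5*I*y - 6)/(y^2 - I*y + 42)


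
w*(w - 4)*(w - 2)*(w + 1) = w^4 - 5*w^3 + 2*w^2 + 8*w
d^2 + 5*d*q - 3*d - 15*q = (d - 3)*(d + 5*q)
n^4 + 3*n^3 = n^3*(n + 3)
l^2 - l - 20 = (l - 5)*(l + 4)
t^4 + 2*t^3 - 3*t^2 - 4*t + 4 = (t - 1)^2*(t + 2)^2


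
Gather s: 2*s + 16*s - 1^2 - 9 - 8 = 18*s - 18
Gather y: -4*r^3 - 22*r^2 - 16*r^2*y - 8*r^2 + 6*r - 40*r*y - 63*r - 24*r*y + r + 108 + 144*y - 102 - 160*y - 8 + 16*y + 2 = -4*r^3 - 30*r^2 - 56*r + y*(-16*r^2 - 64*r)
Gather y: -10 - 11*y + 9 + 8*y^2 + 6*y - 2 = 8*y^2 - 5*y - 3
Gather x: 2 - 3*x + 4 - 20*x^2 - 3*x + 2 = -20*x^2 - 6*x + 8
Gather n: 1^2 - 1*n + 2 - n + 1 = 4 - 2*n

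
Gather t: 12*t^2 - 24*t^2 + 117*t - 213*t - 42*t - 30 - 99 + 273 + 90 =-12*t^2 - 138*t + 234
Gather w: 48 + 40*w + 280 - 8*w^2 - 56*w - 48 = -8*w^2 - 16*w + 280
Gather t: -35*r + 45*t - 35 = -35*r + 45*t - 35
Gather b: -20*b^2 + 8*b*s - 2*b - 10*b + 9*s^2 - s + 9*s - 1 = -20*b^2 + b*(8*s - 12) + 9*s^2 + 8*s - 1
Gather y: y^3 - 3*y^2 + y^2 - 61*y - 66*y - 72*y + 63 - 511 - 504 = y^3 - 2*y^2 - 199*y - 952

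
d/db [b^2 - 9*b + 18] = 2*b - 9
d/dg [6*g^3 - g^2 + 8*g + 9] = 18*g^2 - 2*g + 8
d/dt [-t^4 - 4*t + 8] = -4*t^3 - 4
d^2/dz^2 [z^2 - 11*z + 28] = 2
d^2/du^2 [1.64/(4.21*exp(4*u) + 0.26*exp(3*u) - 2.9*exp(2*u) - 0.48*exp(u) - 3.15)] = ((-110.4704*exp(3*u) - 3.8376*exp(2*u) + 19.024*exp(u) + 0.7872)*(-4.21*exp(4*u) - 0.26*exp(3*u) + 2.9*exp(2*u) + 0.48*exp(u) + 3.15) - 1.64*(16.84*exp(3*u) + 0.78*exp(2*u) - 5.8*exp(u) - 0.48)*(33.68*exp(3*u) + 1.56*exp(2*u) - 11.6*exp(u) - 0.96)*exp(u))*exp(u)/(-4.21*exp(4*u) - 0.26*exp(3*u) + 2.9*exp(2*u) + 0.48*exp(u) + 3.15)^3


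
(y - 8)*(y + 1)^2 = y^3 - 6*y^2 - 15*y - 8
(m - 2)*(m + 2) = m^2 - 4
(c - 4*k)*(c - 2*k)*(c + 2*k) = c^3 - 4*c^2*k - 4*c*k^2 + 16*k^3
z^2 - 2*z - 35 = (z - 7)*(z + 5)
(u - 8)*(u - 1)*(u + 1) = u^3 - 8*u^2 - u + 8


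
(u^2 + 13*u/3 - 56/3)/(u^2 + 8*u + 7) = (u - 8/3)/(u + 1)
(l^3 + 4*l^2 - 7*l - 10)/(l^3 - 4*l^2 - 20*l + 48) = (l^2 + 6*l + 5)/(l^2 - 2*l - 24)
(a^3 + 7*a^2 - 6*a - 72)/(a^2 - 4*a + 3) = (a^2 + 10*a + 24)/(a - 1)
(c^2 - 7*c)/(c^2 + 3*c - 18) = c*(c - 7)/(c^2 + 3*c - 18)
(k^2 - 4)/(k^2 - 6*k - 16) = (k - 2)/(k - 8)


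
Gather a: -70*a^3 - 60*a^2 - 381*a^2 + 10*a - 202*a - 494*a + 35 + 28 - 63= -70*a^3 - 441*a^2 - 686*a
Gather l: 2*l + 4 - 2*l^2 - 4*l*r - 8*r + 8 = -2*l^2 + l*(2 - 4*r) - 8*r + 12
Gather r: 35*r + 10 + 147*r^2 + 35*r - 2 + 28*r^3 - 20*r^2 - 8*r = 28*r^3 + 127*r^2 + 62*r + 8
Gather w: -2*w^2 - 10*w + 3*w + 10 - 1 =-2*w^2 - 7*w + 9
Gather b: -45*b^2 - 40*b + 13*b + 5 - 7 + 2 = -45*b^2 - 27*b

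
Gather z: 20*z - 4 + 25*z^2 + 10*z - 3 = 25*z^2 + 30*z - 7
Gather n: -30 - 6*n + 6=-6*n - 24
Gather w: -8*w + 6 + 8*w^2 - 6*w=8*w^2 - 14*w + 6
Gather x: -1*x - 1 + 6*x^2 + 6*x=6*x^2 + 5*x - 1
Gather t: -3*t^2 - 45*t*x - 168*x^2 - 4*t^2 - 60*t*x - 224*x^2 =-7*t^2 - 105*t*x - 392*x^2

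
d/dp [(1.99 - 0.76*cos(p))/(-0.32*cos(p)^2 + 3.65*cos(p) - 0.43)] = (0.2432*cos(p)^2 - 1.2736*cos(p) + 6.9367)*sin(p)/(0.1024*cos(p)^4 - 2.336*cos(p)^3 + 13.5977*cos(p)^2 - 3.139*cos(p) + 0.1849)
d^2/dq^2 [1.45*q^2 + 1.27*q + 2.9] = 2.90000000000000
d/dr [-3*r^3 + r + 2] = 1 - 9*r^2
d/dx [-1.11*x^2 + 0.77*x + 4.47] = 0.77 - 2.22*x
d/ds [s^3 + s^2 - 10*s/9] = 3*s^2 + 2*s - 10/9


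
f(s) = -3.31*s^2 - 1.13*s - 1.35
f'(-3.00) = 18.73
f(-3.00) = -27.75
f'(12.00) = -80.57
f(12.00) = -491.55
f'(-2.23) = 13.63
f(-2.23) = -15.29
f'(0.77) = -6.23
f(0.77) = -4.18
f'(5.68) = -38.73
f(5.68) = -114.56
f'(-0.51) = 2.25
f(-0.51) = -1.63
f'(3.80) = -26.29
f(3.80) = -53.44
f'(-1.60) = 9.46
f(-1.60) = -8.02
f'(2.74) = -19.27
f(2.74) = -29.30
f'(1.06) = -8.15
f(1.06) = -6.27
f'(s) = -6.62*s - 1.13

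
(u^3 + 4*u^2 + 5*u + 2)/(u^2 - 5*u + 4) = (u^3 + 4*u^2 + 5*u + 2)/(u^2 - 5*u + 4)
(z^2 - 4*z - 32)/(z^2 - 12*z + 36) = (z^2 - 4*z - 32)/(z^2 - 12*z + 36)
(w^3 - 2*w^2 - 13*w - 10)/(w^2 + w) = w - 3 - 10/w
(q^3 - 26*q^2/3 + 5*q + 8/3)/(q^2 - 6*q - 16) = (3*q^2 - 2*q - 1)/(3*(q + 2))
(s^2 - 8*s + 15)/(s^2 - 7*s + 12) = (s - 5)/(s - 4)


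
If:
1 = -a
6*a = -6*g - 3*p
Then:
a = -1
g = 1 - p/2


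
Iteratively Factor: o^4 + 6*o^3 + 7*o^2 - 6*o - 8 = (o - 1)*(o^3 + 7*o^2 + 14*o + 8) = (o - 1)*(o + 2)*(o^2 + 5*o + 4) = (o - 1)*(o + 2)*(o + 4)*(o + 1)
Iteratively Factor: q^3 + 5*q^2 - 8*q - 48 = (q + 4)*(q^2 + q - 12) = (q + 4)^2*(q - 3)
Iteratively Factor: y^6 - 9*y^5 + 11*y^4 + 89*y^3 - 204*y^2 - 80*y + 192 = (y - 4)*(y^5 - 5*y^4 - 9*y^3 + 53*y^2 + 8*y - 48) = (y - 4)*(y + 1)*(y^4 - 6*y^3 - 3*y^2 + 56*y - 48) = (y - 4)*(y - 1)*(y + 1)*(y^3 - 5*y^2 - 8*y + 48) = (y - 4)^2*(y - 1)*(y + 1)*(y^2 - y - 12) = (y - 4)^2*(y - 1)*(y + 1)*(y + 3)*(y - 4)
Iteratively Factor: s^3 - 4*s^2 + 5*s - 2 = (s - 2)*(s^2 - 2*s + 1) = (s - 2)*(s - 1)*(s - 1)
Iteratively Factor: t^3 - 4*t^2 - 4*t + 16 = (t + 2)*(t^2 - 6*t + 8) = (t - 2)*(t + 2)*(t - 4)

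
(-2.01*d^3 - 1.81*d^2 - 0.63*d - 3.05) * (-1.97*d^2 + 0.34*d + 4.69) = 3.9597*d^5 + 2.8823*d^4 - 8.8012*d^3 - 2.6946*d^2 - 3.9917*d - 14.3045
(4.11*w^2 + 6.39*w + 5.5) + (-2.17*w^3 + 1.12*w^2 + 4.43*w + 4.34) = -2.17*w^3 + 5.23*w^2 + 10.82*w + 9.84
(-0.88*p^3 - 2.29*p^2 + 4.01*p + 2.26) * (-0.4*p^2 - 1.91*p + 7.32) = 0.352*p^5 + 2.5968*p^4 - 3.6717*p^3 - 25.3259*p^2 + 25.0366*p + 16.5432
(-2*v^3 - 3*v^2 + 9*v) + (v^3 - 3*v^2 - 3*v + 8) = -v^3 - 6*v^2 + 6*v + 8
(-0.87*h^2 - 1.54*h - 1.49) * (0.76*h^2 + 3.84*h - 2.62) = -0.6612*h^4 - 4.5112*h^3 - 4.7666*h^2 - 1.6868*h + 3.9038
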